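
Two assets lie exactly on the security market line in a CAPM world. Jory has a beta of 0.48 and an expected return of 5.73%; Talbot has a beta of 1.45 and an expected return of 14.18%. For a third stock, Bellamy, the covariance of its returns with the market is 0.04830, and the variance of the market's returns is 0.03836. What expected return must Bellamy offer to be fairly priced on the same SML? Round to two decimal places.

12.52%

MRP = (14.18% − 5.73%) / (1.45 − 0.48) = 8.7113%
R_f = 5.73% − 0.48 × 8.7113% = 1.5486%
β_Bellamy = Cov / Var(R_m) = 0.04830 / 0.03836 = 1.2591
E(R_Bellamy) = R_f + β × MRP = 1.5486% + 1.2591 × 8.7113% = 12.52%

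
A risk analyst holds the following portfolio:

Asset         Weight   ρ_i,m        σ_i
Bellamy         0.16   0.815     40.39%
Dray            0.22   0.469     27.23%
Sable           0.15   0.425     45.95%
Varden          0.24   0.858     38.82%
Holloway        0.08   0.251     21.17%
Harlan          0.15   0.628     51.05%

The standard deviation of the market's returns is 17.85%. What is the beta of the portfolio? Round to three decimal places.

β_Bellamy = 0.815 × 40.39% / 17.85% = 1.8441
β_Dray = 0.469 × 27.23% / 17.85% = 0.7155
β_Sable = 0.425 × 45.95% / 17.85% = 1.0940
β_Varden = 0.858 × 38.82% / 17.85% = 1.8660
β_Holloway = 0.251 × 21.17% / 17.85% = 0.2977
β_Harlan = 0.628 × 51.05% / 17.85% = 1.7960
β_P = Σ w_i β_i = 0.16×1.8441 + 0.22×0.7155 + 0.15×1.0940 + 0.24×1.8660 + 0.08×0.2977 + 0.15×1.7960 = 1.3576

1.358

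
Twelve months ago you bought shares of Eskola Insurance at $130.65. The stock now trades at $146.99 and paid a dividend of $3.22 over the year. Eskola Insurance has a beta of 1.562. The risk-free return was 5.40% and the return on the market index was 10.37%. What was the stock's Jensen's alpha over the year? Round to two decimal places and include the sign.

+1.81%

Realised HPR = (P1 + D1 − P0) / P0 = (146.99 + 3.22 − 130.65) / 130.65 = 19.56 / 130.65 = 14.9713%
MRP = 10.37% − 5.40% = 4.97%
CAPM required = R_f + β·MRP = 5.40% + 1.562 × 4.97% = 13.16314%
α = realised − required = 14.9713% − 13.16314% = +1.81%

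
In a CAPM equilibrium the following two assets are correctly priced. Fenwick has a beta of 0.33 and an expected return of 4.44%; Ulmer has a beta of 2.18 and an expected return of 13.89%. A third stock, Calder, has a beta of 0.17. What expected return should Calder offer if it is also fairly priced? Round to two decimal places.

MRP (SML slope) = (13.89% − 4.44%) / (2.18 − 0.33) = 9.45% / 1.85 = 5.1081%
R_f (intercept) = 4.44% − 0.33 × 5.1081% = 2.7543%
E(R_Calder) = R_f + β × MRP = 2.7543% + 0.17 × 5.1081% = 3.62%

3.62%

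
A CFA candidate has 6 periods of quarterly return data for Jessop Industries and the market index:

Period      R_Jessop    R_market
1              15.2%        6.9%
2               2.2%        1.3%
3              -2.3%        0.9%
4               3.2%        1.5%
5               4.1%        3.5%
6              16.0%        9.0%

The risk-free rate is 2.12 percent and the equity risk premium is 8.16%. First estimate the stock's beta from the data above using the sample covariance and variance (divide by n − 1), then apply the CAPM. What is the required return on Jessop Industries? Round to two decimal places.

19.54%

Mean R_i = (15.2 + 2.2 − 2.3 + 3.2 + 4.1 + 16.0) / 6 = 6.4000%
Mean R_m = (6.9 + 1.3 + 0.9 + 1.5 + 3.5 + 9.0) / 6 = 3.8500%
Σ(R_i − R̄_i)(R_m − R̄_m) = 120.9800  ⇒  Cov = 120.9800 / 5 = 24.1960
Σ(R_m − R̄_m)² = 56.6750  ⇒  Var(R_m) = 56.6750 / 5 = 11.3350
β = Cov / Var(R_m) = 24.1960 / 11.3350 = 2.1346
E(R) = R_f + β × MRP = 2.12% + 2.1346 × 8.16% = 19.54%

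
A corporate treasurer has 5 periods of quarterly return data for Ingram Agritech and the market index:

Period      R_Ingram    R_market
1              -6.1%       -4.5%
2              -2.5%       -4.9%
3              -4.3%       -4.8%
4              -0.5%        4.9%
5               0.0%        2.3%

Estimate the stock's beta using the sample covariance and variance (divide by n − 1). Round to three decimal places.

0.451

Mean R_i = (-6.1 − 2.5 − 4.3 − 0.5 + 0.0) / 5 = -2.6800%
Mean R_m = (-4.5 − 4.9 − 4.8 + 4.9 + 2.3) / 5 = -1.4000%
Σ(R_i − R̄_i)(R_m − R̄_m) = 39.1300  ⇒  Cov = 39.1300 / 4 = 9.7825
Σ(R_m − R̄_m)² = 86.8000  ⇒  Var(R_m) = 86.8000 / 4 = 21.7000
β = Cov / Var(R_m) = 9.7825 / 21.7000 = 0.4508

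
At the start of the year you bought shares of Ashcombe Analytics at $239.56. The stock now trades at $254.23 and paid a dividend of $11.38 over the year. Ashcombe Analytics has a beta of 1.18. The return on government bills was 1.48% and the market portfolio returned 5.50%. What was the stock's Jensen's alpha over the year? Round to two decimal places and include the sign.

+4.65%

Realised HPR = (P1 + D1 − P0) / P0 = (254.23 + 11.38 − 239.56) / 239.56 = 26.05 / 239.56 = 10.8741%
MRP = 5.50% − 1.48% = 4.02%
CAPM required = R_f + β·MRP = 1.48% + 1.18 × 4.02% = 6.2236%
α = realised − required = 10.8741% − 6.2236% = +4.65%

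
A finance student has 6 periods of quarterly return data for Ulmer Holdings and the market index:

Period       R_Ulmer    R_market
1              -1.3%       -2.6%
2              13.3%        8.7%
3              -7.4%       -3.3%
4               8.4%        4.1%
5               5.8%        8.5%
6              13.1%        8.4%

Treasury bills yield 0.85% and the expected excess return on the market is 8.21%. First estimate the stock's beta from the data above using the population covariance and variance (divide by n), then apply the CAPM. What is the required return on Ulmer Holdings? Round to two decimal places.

Mean R_i = (-1.3 + 13.3 − 7.4 + 8.4 + 5.8 + 13.1) / 6 = 5.3167%
Mean R_m = (-2.6 + 8.7 − 3.3 + 4.1 + 8.5 + 8.4) / 6 = 3.9667%
Σ(R_i − R̄_i)(R_m − R̄_m) = 210.7533  ⇒  Cov = 210.7533 / 6 = 35.1256
Σ(R_m − R̄_m)² = 158.5533  ⇒  Var(R_m) = 158.5533 / 6 = 26.4256
β = Cov / Var(R_m) = 35.1256 / 26.4256 = 1.3292
E(R) = R_f + β × MRP = 0.85% + 1.3292 × 8.21% = 11.76%

11.76%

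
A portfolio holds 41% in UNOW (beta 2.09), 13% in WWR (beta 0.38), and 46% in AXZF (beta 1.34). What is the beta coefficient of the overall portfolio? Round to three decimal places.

β_P = Σ w_i β_i = 0.41×2.09 + 0.13×0.38 + 0.46×1.34 = 1.5227

1.523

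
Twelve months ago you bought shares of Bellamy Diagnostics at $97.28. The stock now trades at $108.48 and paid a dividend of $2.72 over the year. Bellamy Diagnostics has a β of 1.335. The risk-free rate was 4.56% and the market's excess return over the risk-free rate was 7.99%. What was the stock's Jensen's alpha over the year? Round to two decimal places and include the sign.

Realised HPR = (P1 + D1 − P0) / P0 = (108.48 + 2.72 − 97.28) / 97.28 = 13.92 / 97.28 = 14.3092%
CAPM required = R_f + β·MRP = 4.56% + 1.335 × 7.99% = 15.22665%
α = realised − required = 14.3092% − 15.22665% = -0.92%

-0.92%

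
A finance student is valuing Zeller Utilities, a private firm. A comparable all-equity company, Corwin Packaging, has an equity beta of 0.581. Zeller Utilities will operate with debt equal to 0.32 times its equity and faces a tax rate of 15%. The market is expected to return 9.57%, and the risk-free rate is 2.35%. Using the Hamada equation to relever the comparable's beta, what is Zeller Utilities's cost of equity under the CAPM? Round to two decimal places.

β_L = β_U × [1 + (1 − t)(D/E)] = 0.581 × [1 + (1 − 0.15) × 0.32]
    = 0.581 × [1 + 0.85 × 0.32] = 0.581 × 1.2720 = 0.7390
MRP = 9.57% − 2.35% = 7.22%
E(R) = R_f + β_L × MRP = 2.35% + 0.7390 × 7.22% = 7.69%

7.69%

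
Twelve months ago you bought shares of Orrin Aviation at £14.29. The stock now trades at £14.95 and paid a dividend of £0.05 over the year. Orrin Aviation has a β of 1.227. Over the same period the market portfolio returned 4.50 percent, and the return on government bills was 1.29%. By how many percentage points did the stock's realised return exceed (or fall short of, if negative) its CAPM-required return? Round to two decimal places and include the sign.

Realised HPR = (P1 + D1 − P0) / P0 = (14.95 + 0.05 − 14.29) / 14.29 = 0.71 / 14.29 = 4.9685%
MRP = 4.50% − 1.29% = 3.21%
CAPM required = R_f + β·MRP = 1.29% + 1.227 × 3.21% = 5.22867%
α = realised − required = 4.9685% − 5.22867% = -0.26%

-0.26%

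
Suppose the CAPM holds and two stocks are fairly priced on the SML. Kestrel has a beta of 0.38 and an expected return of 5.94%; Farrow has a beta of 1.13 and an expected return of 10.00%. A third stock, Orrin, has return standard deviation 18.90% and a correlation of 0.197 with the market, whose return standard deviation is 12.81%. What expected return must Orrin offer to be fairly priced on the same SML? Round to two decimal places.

MRP = (10.00% − 5.94%) / (1.13 − 0.38) = 5.4133%
R_f = 5.94% − 0.38 × 5.4133% = 3.8829%
β_Orrin = ρ·σ_i/σ_m = 0.197 × 18.90 / 12.81 = 0.2907
E(R_Orrin) = R_f + β × MRP = 3.8829% + 0.2907 × 5.4133% = 5.46%

5.46%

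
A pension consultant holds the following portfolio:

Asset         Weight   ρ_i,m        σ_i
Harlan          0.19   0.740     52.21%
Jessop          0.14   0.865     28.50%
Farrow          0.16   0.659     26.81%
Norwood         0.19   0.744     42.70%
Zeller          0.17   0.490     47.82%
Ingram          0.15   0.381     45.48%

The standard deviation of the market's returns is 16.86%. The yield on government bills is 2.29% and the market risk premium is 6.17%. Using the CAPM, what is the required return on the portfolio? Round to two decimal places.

11.89%

β_Harlan = 0.740 × 52.21% / 16.86% = 2.2915
β_Jessop = 0.865 × 28.50% / 16.86% = 1.4622
β_Farrow = 0.659 × 26.81% / 16.86% = 1.0479
β_Norwood = 0.744 × 42.70% / 16.86% = 1.8843
β_Zeller = 0.490 × 47.82% / 16.86% = 1.3898
β_Ingram = 0.381 × 45.48% / 16.86% = 1.0278
β_P = Σ w_i β_i = 0.19×2.2915 + 0.14×1.4622 + 0.16×1.0479 + 0.19×1.8843 + 0.17×1.3898 + 0.15×1.0278 = 1.5562
E(R_P) = R_f + β_P × MRP = 2.29% + 1.5562 × 6.17% = 11.89%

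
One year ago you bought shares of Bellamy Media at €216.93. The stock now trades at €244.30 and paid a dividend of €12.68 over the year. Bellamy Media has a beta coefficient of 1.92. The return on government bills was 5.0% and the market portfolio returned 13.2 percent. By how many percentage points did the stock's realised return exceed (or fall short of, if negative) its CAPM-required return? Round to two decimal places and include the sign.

Realised HPR = (P1 + D1 − P0) / P0 = (244.30 + 12.68 − 216.93) / 216.93 = 40.05 / 216.93 = 18.4622%
MRP = 13.2% − 5.0% = 8.20%
CAPM required = R_f + β·MRP = 5.0% + 1.92 × 8.2% = 20.7440%
α = realised − required = 18.4622% − 20.7440% = -2.28%

-2.28%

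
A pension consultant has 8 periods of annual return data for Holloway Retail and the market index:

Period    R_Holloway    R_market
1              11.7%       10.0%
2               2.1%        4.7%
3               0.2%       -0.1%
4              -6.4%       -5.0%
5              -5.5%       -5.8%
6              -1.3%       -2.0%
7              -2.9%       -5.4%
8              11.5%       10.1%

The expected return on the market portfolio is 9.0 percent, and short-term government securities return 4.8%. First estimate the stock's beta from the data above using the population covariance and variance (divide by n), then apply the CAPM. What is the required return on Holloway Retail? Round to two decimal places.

Mean R_i = (11.7 + 2.1 + 0.2 − 6.4 − 5.5 − 1.3 − 2.9 + 11.5) / 8 = 1.1750%
Mean R_m = (10.0 + 4.7 − 0.1 − 5.0 − 5.8 − 2.0 − 5.4 + 10.1) / 8 = 0.8125%
Σ(R_i − R̄_i)(R_m − R̄_m) = 317.5225  ⇒  Cov = 317.5225 / 8 = 39.6903
Σ(R_m − R̄_m)² = 310.6288  ⇒  Var(R_m) = 310.6288 / 8 = 38.8286
β = Cov / Var(R_m) = 39.6903 / 38.8286 = 1.0222
MRP = 9.0% − 4.8% = 4.20%
E(R) = R_f + β × MRP = 4.8% + 1.0222 × 4.2% = 9.09%

9.09%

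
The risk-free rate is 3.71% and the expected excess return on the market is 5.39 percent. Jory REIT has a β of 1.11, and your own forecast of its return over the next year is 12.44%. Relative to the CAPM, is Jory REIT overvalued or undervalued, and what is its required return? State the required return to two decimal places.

Undervalued; required return 9.69%

Required return = R_f + β·MRP = 3.71% + 1.11 × 5.39% = 9.69%
Forecast 12.44% > required 9.69% → the stock plots above the SML → undervalued.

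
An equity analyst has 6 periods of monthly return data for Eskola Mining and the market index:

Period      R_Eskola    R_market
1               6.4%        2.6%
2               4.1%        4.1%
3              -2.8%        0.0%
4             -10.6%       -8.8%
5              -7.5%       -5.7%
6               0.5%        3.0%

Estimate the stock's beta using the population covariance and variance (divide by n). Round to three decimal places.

Mean R_i = (6.4 + 4.1 − 2.8 − 10.6 − 7.5 + 0.5) / 6 = -1.6500%
Mean R_m = (2.6 + 4.1 + 0.0 − 8.8 − 5.7 + 3.0) / 6 = -0.8000%
Σ(R_i − R̄_i)(R_m − R̄_m) = 163.0600  ⇒  Cov = 163.0600 / 6 = 27.1767
Σ(R_m − R̄_m)² = 138.6600  ⇒  Var(R_m) = 138.6600 / 6 = 23.1100
β = Cov / Var(R_m) = 27.1767 / 23.1100 = 1.1760

1.176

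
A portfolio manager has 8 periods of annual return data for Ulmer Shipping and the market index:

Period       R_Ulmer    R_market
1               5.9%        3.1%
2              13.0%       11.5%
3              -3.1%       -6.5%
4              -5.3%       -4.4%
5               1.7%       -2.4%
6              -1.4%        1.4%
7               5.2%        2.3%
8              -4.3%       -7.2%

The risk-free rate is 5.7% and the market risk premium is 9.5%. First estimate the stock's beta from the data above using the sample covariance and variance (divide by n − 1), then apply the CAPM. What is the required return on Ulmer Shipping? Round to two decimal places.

14.62%

Mean R_i = (5.9 + 13.0 − 3.1 − 5.3 + 1.7 − 1.4 + 5.2 − 4.3) / 8 = 1.4625%
Mean R_m = (3.1 + 11.5 − 6.5 − 4.4 − 2.4 + 1.4 + 2.3 − 7.2) / 8 = -0.2750%
Σ(R_i − R̄_i)(R_m − R̄_m) = 251.3575  ⇒  Cov = 251.3575 / 7 = 35.9082
Σ(R_m − R̄_m)² = 267.7150  ⇒  Var(R_m) = 267.7150 / 7 = 38.2450
β = Cov / Var(R_m) = 35.9082 / 38.2450 = 0.9389
E(R) = R_f + β × MRP = 5.7% + 0.9389 × 9.5% = 14.62%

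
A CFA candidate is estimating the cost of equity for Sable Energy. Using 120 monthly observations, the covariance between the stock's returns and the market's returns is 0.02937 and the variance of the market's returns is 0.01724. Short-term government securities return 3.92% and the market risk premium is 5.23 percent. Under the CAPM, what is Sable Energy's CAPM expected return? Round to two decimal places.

12.83%

β = Cov(R_i, R_m) / Var(R_m) = 0.02937 / 0.01724 = 1.7036
E(R) = R_f + β × MRP = 3.92% + 1.7036 × 5.23% = 12.83%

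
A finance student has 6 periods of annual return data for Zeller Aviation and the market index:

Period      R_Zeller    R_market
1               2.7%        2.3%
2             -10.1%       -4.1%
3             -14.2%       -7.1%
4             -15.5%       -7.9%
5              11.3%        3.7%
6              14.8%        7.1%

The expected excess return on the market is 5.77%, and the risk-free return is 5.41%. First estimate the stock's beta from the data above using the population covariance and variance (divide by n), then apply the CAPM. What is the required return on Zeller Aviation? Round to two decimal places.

17.57%

Mean R_i = (2.7 − 10.1 − 14.2 − 15.5 + 11.3 + 14.8) / 6 = -1.8333%
Mean R_m = (2.3 − 4.1 − 7.1 − 7.9 + 3.7 + 7.1) / 6 = -1.0000%
Σ(R_i − R̄_i)(R_m − R̄_m) = 406.7800  ⇒  Cov = 406.7800 / 6 = 67.7967
Σ(R_m − R̄_m)² = 193.0200  ⇒  Var(R_m) = 193.0200 / 6 = 32.1700
β = Cov / Var(R_m) = 67.7967 / 32.1700 = 2.1075
E(R) = R_f + β × MRP = 5.41% + 2.1075 × 5.77% = 17.57%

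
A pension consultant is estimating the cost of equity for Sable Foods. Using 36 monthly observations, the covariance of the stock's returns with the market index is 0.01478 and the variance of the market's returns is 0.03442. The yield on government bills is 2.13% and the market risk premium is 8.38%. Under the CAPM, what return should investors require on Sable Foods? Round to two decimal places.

β = Cov(R_i, R_m) / Var(R_m) = 0.01478 / 0.03442 = 0.4294
E(R) = R_f + β × MRP = 2.13% + 0.4294 × 8.38% = 5.73%

5.73%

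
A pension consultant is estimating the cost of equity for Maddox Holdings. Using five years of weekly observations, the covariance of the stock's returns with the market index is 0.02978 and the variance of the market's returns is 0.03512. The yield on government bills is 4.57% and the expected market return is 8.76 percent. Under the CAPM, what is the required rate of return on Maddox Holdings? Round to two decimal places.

β = Cov(R_i, R_m) / Var(R_m) = 0.02978 / 0.03512 = 0.8479
MRP = 8.76% − 4.57% = 4.19%
E(R) = R_f + β × MRP = 4.57% + 0.8479 × 4.19% = 8.12%

8.12%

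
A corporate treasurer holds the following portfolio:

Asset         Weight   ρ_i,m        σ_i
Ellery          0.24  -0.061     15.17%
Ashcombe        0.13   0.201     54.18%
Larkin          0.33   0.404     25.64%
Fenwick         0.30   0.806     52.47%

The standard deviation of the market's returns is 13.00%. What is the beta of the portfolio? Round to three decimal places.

β_Ellery = -0.061 × 15.17% / 13.00% = -0.0712
β_Ashcombe = 0.201 × 54.18% / 13.00% = 0.8377
β_Larkin = 0.404 × 25.64% / 13.00% = 0.7968
β_Fenwick = 0.806 × 52.47% / 13.00% = 3.2531
β_P = Σ w_i β_i = 0.24×-0.0712 + 0.13×0.8377 + 0.33×0.7968 + 0.30×3.2531 = 1.3307

1.331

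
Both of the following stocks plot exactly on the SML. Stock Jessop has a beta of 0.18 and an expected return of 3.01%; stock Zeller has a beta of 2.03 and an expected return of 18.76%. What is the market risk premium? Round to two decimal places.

Both satisfy E(R) = R_f + β·MRP, so the slope of the SML is
MRP = (18.76% − 3.01%) / (2.03 − 0.18) = 15.75% / 1.85 = 8.5135%

8.51%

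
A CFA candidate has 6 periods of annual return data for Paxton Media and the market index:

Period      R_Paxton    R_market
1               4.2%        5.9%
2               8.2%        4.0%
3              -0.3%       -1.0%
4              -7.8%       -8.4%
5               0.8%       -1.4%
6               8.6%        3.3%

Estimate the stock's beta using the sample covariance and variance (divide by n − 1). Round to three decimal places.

Mean R_i = (4.2 + 8.2 − 0.3 − 7.8 + 0.8 + 8.6) / 6 = 2.2833%
Mean R_m = (5.9 + 4.0 − 1.0 − 8.4 − 1.4 + 3.3) / 6 = 0.4000%
Σ(R_i − R̄_i)(R_m − R̄_m) = 145.1800  ⇒  Cov = 145.1800 / 5 = 29.0360
Σ(R_m − R̄_m)² = 134.2600  ⇒  Var(R_m) = 134.2600 / 5 = 26.8520
β = Cov / Var(R_m) = 29.0360 / 26.8520 = 1.0813

1.081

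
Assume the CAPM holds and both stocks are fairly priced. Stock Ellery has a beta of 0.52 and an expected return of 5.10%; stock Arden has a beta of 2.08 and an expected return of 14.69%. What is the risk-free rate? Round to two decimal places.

Both satisfy E(R) = R_f + β·MRP, so the slope of the SML is
MRP = (14.69% − 5.10%) / (2.08 − 0.52) = 9.59% / 1.56 = 6.1474%
R_f = E(R_Ellery) − β_Ellery·MRP = 5.10% − 0.52 × 6.1474% = 1.9034%

1.90%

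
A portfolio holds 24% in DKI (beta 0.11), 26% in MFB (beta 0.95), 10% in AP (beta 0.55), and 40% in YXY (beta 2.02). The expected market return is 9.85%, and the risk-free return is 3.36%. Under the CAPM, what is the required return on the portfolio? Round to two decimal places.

β_P = Σ w_i β_i = 0.24×0.11 + 0.26×0.95 + 0.10×0.55 + 0.40×2.02 = 1.1364
MRP = 9.85% − 3.36% = 6.49%
E(R_P) = R_f + β_P × MRP = 3.36% + 1.1364 × 6.49% = 10.74%

10.74%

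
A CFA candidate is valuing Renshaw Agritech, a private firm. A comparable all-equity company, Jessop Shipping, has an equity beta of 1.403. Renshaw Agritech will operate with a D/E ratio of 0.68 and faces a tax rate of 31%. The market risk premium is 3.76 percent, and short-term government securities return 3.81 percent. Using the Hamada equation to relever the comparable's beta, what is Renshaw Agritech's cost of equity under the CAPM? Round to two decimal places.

11.56%

β_L = β_U × [1 + (1 − t)(D/E)] = 1.403 × [1 + (1 − 0.31) × 0.68]
    = 1.403 × [1 + 0.69 × 0.68] = 1.403 × 1.4692 = 2.0613
E(R) = R_f + β_L × MRP = 3.81% + 2.0613 × 3.76% = 11.56%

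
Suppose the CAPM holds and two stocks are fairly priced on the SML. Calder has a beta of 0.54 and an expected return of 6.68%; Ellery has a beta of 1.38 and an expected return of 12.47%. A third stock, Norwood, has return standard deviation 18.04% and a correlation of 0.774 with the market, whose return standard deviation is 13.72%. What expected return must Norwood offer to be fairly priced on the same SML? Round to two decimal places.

9.97%

MRP = (12.47% − 6.68%) / (1.38 − 0.54) = 6.8929%
R_f = 6.68% − 0.54 × 6.8929% = 2.9578%
β_Norwood = ρ·σ_i/σ_m = 0.774 × 18.04 / 13.72 = 1.0177
E(R_Norwood) = R_f + β × MRP = 2.9578% + 1.0177 × 6.8929% = 9.97%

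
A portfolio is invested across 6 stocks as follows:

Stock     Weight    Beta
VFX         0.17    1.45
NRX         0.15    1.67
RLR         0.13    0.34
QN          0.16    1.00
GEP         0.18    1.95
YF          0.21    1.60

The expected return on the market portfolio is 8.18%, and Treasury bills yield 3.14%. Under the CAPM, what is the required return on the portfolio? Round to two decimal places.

10.14%

β_P = Σ w_i β_i = 0.17×1.45 + 0.15×1.67 + 0.13×0.34 + 0.16×1.00 + 0.18×1.95 + 0.21×1.60 = 1.3882
MRP = 8.18% − 3.14% = 5.04%
E(R_P) = R_f + β_P × MRP = 3.14% + 1.3882 × 5.04% = 10.14%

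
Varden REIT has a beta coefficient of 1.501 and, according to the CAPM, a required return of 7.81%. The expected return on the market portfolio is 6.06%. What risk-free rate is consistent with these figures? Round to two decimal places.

E(R) = R_f + β(E(R_m) − R_f) = R_f(1 − β) + β·E(R_m)
7.81% = R_f × (1 − 1.501) + 1.501 × 6.06%
7.81% = R_f × -0.501 + 9.09606%
R_f = (7.81% − 9.09606%) / -0.501 = 2.57%

2.57%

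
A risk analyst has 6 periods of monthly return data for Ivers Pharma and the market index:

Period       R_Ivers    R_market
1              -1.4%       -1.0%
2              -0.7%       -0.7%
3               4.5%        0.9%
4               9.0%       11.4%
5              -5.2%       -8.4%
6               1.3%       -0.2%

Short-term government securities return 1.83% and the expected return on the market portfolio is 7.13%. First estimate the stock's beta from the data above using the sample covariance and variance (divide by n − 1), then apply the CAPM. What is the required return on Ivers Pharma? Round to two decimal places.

Mean R_i = (-1.4 − 0.7 + 4.5 + 9.0 − 5.2 + 1.3) / 6 = 1.2500%
Mean R_m = (-1.0 − 0.7 + 0.9 + 11.4 − 8.4 − 0.2) / 6 = 0.3333%
Σ(R_i − R̄_i)(R_m − R̄_m) = 149.4600  ⇒  Cov = 149.4600 / 5 = 29.8920
Σ(R_m − R̄_m)² = 202.1933  ⇒  Var(R_m) = 202.1933 / 5 = 40.4387
β = Cov / Var(R_m) = 29.8920 / 40.4387 = 0.7392
MRP = 7.13% − 1.83% = 5.30%
E(R) = R_f + β × MRP = 1.83% + 0.7392 × 5.30% = 5.75%

5.75%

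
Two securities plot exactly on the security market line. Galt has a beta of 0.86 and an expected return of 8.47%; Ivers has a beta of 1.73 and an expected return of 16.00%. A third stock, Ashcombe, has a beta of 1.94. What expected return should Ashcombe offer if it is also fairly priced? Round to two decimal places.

MRP (SML slope) = (16.00% − 8.47%) / (1.73 − 0.86) = 7.53% / 0.87 = 8.6552%
R_f (intercept) = 8.47% − 0.86 × 8.6552% = 1.0265%
E(R_Ashcombe) = R_f + β × MRP = 1.0265% + 1.94 × 8.6552% = 17.82%

17.82%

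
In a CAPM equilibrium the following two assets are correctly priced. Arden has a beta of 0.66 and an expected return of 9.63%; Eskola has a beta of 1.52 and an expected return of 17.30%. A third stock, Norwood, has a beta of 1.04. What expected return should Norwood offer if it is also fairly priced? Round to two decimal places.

13.02%

MRP (SML slope) = (17.30% − 9.63%) / (1.52 − 0.66) = 7.67% / 0.86 = 8.9186%
R_f (intercept) = 9.63% − 0.66 × 8.9186% = 3.7437%
E(R_Norwood) = R_f + β × MRP = 3.7437% + 1.04 × 8.9186% = 13.02%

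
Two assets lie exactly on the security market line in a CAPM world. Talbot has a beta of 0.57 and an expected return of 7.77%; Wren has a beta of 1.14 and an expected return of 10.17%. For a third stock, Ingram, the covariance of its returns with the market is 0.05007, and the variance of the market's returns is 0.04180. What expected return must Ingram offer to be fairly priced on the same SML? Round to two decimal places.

10.41%

MRP = (10.17% − 7.77%) / (1.14 − 0.57) = 4.2105%
R_f = 7.77% − 0.57 × 4.2105% = 5.3700%
β_Ingram = Cov / Var(R_m) = 0.05007 / 0.04180 = 1.1978
E(R_Ingram) = R_f + β × MRP = 5.3700% + 1.1978 × 4.2105% = 10.41%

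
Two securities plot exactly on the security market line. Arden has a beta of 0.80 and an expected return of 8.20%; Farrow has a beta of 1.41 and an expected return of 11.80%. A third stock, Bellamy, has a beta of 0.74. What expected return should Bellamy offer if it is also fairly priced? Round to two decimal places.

7.85%

MRP (SML slope) = (11.80% − 8.20%) / (1.41 − 0.80) = 3.60% / 0.61 = 5.9016%
R_f (intercept) = 8.20% − 0.80 × 5.9016% = 3.4787%
E(R_Bellamy) = R_f + β × MRP = 3.4787% + 0.74 × 5.9016% = 7.85%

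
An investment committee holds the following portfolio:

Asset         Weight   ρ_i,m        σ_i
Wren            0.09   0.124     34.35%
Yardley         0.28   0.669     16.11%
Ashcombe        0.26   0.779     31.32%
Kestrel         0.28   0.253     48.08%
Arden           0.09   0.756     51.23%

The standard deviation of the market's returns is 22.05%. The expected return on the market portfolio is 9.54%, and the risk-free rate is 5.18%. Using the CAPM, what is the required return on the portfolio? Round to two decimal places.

8.47%

β_Wren = 0.124 × 34.35% / 22.05% = 0.1932
β_Yardley = 0.669 × 16.11% / 22.05% = 0.4888
β_Ashcombe = 0.779 × 31.32% / 22.05% = 1.1065
β_Kestrel = 0.253 × 48.08% / 22.05% = 0.5517
β_Arden = 0.756 × 51.23% / 22.05% = 1.7565
β_P = Σ w_i β_i = 0.09×0.1932 + 0.28×0.4888 + 0.26×1.1065 + 0.28×0.5517 + 0.09×1.7565 = 0.7545
MRP = 9.54% − 5.18% = 4.36%
E(R_P) = R_f + β_P × MRP = 5.18% + 0.7545 × 4.36% = 8.47%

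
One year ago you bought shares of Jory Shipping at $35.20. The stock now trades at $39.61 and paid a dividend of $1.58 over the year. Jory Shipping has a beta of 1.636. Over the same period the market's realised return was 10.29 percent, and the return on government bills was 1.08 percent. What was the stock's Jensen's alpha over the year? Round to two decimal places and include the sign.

+0.87%

Realised HPR = (P1 + D1 − P0) / P0 = (39.61 + 1.58 − 35.20) / 35.20 = 5.99 / 35.20 = 17.0170%
MRP = 10.29% − 1.08% = 9.21%
CAPM required = R_f + β·MRP = 1.08% + 1.636 × 9.21% = 16.14756%
α = realised − required = 17.0170% − 16.14756% = +0.87%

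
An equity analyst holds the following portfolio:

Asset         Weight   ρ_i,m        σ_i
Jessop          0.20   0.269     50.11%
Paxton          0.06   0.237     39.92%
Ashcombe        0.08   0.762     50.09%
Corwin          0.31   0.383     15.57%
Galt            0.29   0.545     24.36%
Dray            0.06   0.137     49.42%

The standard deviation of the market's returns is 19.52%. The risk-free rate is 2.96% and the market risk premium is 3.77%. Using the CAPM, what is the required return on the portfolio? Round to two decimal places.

β_Jessop = 0.269 × 50.11% / 19.52% = 0.6906
β_Paxton = 0.237 × 39.92% / 19.52% = 0.4847
β_Ashcombe = 0.762 × 50.09% / 19.52% = 1.9554
β_Corwin = 0.383 × 15.57% / 19.52% = 0.3055
β_Galt = 0.545 × 24.36% / 19.52% = 0.6801
β_Dray = 0.137 × 49.42% / 19.52% = 0.3469
β_P = Σ w_i β_i = 0.20×0.6906 + 0.06×0.4847 + 0.08×1.9554 + 0.31×0.3055 + 0.29×0.6801 + 0.06×0.3469 = 0.6364
E(R_P) = R_f + β_P × MRP = 2.96% + 0.6364 × 3.77% = 5.36%

5.36%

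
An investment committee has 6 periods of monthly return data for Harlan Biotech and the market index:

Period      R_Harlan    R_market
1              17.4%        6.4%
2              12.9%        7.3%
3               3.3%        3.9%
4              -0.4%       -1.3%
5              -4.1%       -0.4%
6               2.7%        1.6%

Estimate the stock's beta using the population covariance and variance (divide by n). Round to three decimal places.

Mean R_i = (17.4 + 12.9 + 3.3 − 0.4 − 4.1 + 2.7) / 6 = 5.3000%
Mean R_m = (6.4 + 7.3 + 3.9 − 1.3 − 0.4 + 1.6) / 6 = 2.9167%
Σ(R_i − R̄_i)(R_m − R̄_m) = 132.1300  ⇒  Cov = 132.1300 / 6 = 22.0217
Σ(R_m − R̄_m)² = 62.8283  ⇒  Var(R_m) = 62.8283 / 6 = 10.4714
β = Cov / Var(R_m) = 22.0217 / 10.4714 = 2.1030

2.103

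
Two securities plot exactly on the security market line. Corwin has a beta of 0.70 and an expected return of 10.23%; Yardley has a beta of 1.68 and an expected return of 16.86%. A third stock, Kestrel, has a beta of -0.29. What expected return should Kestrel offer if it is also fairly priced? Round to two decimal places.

MRP (SML slope) = (16.86% − 10.23%) / (1.68 − 0.70) = 6.63% / 0.98 = 6.7653%
R_f (intercept) = 10.23% − 0.70 × 6.7653% = 5.4943%
E(R_Kestrel) = R_f + β × MRP = 5.4943% + -0.29 × 6.7653% = 3.53%

3.53%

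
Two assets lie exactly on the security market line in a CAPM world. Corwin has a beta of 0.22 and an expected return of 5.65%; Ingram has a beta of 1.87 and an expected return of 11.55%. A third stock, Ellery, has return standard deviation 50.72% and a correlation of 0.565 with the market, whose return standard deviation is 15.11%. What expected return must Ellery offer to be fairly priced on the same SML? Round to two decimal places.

MRP = (11.55% − 5.65%) / (1.87 − 0.22) = 3.5758%
R_f = 5.65% − 0.22 × 3.5758% = 4.8633%
β_Ellery = ρ·σ_i/σ_m = 0.565 × 50.72 / 15.11 = 1.8965
E(R_Ellery) = R_f + β × MRP = 4.8633% + 1.8965 × 3.5758% = 11.64%

11.64%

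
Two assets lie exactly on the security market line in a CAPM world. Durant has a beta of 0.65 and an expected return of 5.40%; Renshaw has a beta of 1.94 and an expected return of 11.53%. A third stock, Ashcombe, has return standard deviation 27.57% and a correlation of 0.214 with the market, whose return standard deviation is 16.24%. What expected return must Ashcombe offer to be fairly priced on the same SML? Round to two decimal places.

MRP = (11.53% − 5.40%) / (1.94 − 0.65) = 4.7519%
R_f = 5.40% − 0.65 × 4.7519% = 2.3113%
β_Ashcombe = ρ·σ_i/σ_m = 0.214 × 27.57 / 16.24 = 0.3633
E(R_Ashcombe) = R_f + β × MRP = 2.3113% + 0.3633 × 4.7519% = 4.04%

4.04%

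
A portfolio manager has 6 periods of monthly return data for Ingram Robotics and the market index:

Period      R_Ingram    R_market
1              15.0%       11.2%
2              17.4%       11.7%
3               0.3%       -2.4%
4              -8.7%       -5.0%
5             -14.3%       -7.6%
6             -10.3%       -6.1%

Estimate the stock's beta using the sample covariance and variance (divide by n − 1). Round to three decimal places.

Mean R_i = (15.0 + 17.4 + 0.3 − 8.7 − 14.3 − 10.3) / 6 = -0.1000%
Mean R_m = (11.2 + 11.7 − 2.4 − 5.0 − 7.6 − 6.1) / 6 = 0.3000%
Σ(R_i − R̄_i)(R_m − R̄_m) = 586.0500  ⇒  Cov = 586.0500 / 5 = 117.2100
Σ(R_m − R̄_m)² = 387.5200  ⇒  Var(R_m) = 387.5200 / 5 = 77.5040
β = Cov / Var(R_m) = 117.2100 / 77.5040 = 1.5123

1.512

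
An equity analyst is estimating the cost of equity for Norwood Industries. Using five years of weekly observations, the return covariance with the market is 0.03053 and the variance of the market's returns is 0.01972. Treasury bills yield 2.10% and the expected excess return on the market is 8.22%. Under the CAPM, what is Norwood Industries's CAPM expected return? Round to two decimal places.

14.83%

β = Cov(R_i, R_m) / Var(R_m) = 0.03053 / 0.01972 = 1.5482
E(R) = R_f + β × MRP = 2.10% + 1.5482 × 8.22% = 14.83%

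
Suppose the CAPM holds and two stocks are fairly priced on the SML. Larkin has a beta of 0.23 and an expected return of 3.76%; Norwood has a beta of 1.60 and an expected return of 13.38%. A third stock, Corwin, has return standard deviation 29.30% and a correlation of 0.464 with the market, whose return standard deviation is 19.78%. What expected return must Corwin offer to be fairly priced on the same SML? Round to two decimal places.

MRP = (13.38% − 3.76%) / (1.60 − 0.23) = 7.0219%
R_f = 3.76% − 0.23 × 7.0219% = 2.1450%
β_Corwin = ρ·σ_i/σ_m = 0.464 × 29.30 / 19.78 = 0.6873
E(R_Corwin) = R_f + β × MRP = 2.1450% + 0.6873 × 7.0219% = 6.97%

6.97%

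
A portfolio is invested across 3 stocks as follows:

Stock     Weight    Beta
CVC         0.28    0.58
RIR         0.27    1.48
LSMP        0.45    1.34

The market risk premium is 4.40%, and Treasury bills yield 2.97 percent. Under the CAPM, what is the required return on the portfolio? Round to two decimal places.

8.10%

β_P = Σ w_i β_i = 0.28×0.58 + 0.27×1.48 + 0.45×1.34 = 1.1650
E(R_P) = R_f + β_P × MRP = 2.97% + 1.1650 × 4.40% = 8.10%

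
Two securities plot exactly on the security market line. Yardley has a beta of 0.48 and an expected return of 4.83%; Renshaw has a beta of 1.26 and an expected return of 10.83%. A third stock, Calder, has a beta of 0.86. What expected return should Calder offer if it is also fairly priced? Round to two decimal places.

MRP (SML slope) = (10.83% − 4.83%) / (1.26 − 0.48) = 6.00% / 0.78 = 7.6923%
R_f (intercept) = 4.83% − 0.48 × 7.6923% = 1.1377%
E(R_Calder) = R_f + β × MRP = 1.1377% + 0.86 × 7.6923% = 7.75%

7.75%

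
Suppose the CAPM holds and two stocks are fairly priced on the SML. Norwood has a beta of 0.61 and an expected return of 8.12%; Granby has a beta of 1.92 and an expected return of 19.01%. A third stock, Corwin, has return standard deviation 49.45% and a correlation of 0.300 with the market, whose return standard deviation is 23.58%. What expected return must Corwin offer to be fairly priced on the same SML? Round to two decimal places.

MRP = (19.01% − 8.12%) / (1.92 − 0.61) = 8.3130%
R_f = 8.12% − 0.61 × 8.3130% = 3.0491%
β_Corwin = ρ·σ_i/σ_m = 0.300 × 49.45 / 23.58 = 0.6291
E(R_Corwin) = R_f + β × MRP = 3.0491% + 0.6291 × 8.3130% = 8.28%

8.28%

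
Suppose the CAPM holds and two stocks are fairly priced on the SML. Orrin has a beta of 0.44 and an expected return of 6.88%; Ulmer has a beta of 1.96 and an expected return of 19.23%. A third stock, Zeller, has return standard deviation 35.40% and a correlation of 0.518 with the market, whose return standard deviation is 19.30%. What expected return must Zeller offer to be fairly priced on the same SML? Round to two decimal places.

MRP = (19.23% − 6.88%) / (1.96 − 0.44) = 8.1250%
R_f = 6.88% − 0.44 × 8.1250% = 3.3050%
β_Zeller = ρ·σ_i/σ_m = 0.518 × 35.40 / 19.30 = 0.9501
E(R_Zeller) = R_f + β × MRP = 3.3050% + 0.9501 × 8.1250% = 11.02%

11.02%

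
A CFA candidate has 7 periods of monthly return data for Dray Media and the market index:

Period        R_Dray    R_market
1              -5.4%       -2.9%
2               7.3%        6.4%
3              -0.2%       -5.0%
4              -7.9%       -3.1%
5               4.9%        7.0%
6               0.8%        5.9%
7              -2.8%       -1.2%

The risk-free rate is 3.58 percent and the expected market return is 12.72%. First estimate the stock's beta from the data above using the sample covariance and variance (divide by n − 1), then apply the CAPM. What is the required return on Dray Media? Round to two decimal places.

11.12%

Mean R_i = (-5.4 + 7.3 − 0.2 − 7.9 + 4.9 + 0.8 − 2.8) / 7 = -0.4714%
Mean R_m = (-2.9 + 6.4 − 5.0 − 3.1 + 7.0 + 5.9 − 1.2) / 7 = 1.0143%
Σ(R_i − R̄_i)(R_m − R̄_m) = 133.5971  ⇒  Cov = 133.5971 / 6 = 22.2662
Σ(R_m − R̄_m)² = 162.0286  ⇒  Var(R_m) = 162.0286 / 6 = 27.0048
β = Cov / Var(R_m) = 22.2662 / 27.0048 = 0.8245
MRP = 12.72% − 3.58% = 9.14%
E(R) = R_f + β × MRP = 3.58% + 0.8245 × 9.14% = 11.12%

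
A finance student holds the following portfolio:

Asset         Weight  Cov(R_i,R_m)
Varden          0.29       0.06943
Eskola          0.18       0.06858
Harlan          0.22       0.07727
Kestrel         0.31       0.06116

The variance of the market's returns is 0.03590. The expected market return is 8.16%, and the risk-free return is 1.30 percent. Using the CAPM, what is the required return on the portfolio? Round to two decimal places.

14.38%

β_Varden = 0.06943 / 0.03590 = 1.9340
β_Eskola = 0.06858 / 0.03590 = 1.9103
β_Harlan = 0.07727 / 0.03590 = 2.1524
β_Kestrel = 0.06116 / 0.03590 = 1.7036
β_P = Σ w_i β_i = 0.29×1.9340 + 0.18×1.9103 + 0.22×2.1524 + 0.31×1.7036 = 1.9064
MRP = 8.16% − 1.30% = 6.86%
E(R_P) = R_f + β_P × MRP = 1.30% + 1.9064 × 6.86% = 14.38%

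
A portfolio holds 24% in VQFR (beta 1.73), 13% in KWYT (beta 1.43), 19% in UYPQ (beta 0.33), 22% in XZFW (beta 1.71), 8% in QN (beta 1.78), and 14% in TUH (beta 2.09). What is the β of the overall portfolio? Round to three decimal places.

1.475

β_P = Σ w_i β_i = 0.24×1.73 + 0.13×1.43 + 0.19×0.33 + 0.22×1.71 + 0.08×1.78 + 0.14×2.09 = 1.4750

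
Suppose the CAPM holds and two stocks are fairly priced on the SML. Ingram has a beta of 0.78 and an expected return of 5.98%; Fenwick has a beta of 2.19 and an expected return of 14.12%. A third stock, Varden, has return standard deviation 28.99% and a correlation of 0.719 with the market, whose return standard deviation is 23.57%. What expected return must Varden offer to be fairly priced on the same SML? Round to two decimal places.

MRP = (14.12% − 5.98%) / (2.19 − 0.78) = 5.7730%
R_f = 5.98% − 0.78 × 5.7730% = 1.4771%
β_Varden = ρ·σ_i/σ_m = 0.719 × 28.99 / 23.57 = 0.8843
E(R_Varden) = R_f + β × MRP = 1.4771% + 0.8843 × 5.7730% = 6.58%

6.58%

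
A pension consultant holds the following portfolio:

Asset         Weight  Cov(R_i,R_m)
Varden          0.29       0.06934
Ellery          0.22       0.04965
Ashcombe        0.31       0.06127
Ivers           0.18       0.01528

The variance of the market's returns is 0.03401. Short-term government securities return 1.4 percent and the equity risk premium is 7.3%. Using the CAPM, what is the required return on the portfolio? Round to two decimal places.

12.73%

β_Varden = 0.06934 / 0.03401 = 2.0388
β_Ellery = 0.04965 / 0.03401 = 1.4599
β_Ashcombe = 0.06127 / 0.03401 = 1.8015
β_Ivers = 0.01528 / 0.03401 = 0.4493
β_P = Σ w_i β_i = 0.29×2.0388 + 0.22×1.4599 + 0.31×1.8015 + 0.18×0.4493 = 1.5518
E(R_P) = R_f + β_P × MRP = 1.4% + 1.5518 × 7.3% = 12.73%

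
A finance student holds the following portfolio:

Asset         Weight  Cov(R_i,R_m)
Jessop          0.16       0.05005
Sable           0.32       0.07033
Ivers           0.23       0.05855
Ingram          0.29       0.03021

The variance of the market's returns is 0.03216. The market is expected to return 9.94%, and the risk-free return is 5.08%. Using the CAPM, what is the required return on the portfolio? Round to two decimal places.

β_Jessop = 0.05005 / 0.03216 = 1.5563
β_Sable = 0.07033 / 0.03216 = 2.1869
β_Ivers = 0.05855 / 0.03216 = 1.8206
β_Ingram = 0.03021 / 0.03216 = 0.9394
β_P = Σ w_i β_i = 0.16×1.5563 + 0.32×2.1869 + 0.23×1.8206 + 0.29×0.9394 = 1.6400
MRP = 9.94% − 5.08% = 4.86%
E(R_P) = R_f + β_P × MRP = 5.08% + 1.6400 × 4.86% = 13.05%

13.05%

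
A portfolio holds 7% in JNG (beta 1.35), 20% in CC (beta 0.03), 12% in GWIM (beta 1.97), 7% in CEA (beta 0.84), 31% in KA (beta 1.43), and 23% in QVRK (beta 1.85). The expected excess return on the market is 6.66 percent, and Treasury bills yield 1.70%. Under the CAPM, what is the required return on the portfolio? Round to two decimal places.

β_P = Σ w_i β_i = 0.07×1.35 + 0.20×0.03 + 0.12×1.97 + 0.07×0.84 + 0.31×1.43 + 0.23×1.85 = 1.2645
E(R_P) = R_f + β_P × MRP = 1.70% + 1.2645 × 6.66% = 10.12%

10.12%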